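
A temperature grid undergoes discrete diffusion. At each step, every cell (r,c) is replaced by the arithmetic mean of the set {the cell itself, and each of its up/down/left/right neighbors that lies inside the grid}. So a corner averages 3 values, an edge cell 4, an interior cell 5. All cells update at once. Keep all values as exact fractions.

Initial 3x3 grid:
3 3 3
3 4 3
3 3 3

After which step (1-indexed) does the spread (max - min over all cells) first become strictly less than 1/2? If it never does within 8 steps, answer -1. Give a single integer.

Answer: 1

Derivation:
Step 1: max=13/4, min=3, spread=1/4
  -> spread < 1/2 first at step 1
Step 2: max=81/25, min=249/80, spread=51/400
Step 3: max=15223/4800, min=1127/360, spread=589/14400
Step 4: max=94943/30000, min=905081/288000, spread=31859/1440000
Step 5: max=54531607/17280000, min=5664721/1800000, spread=751427/86400000
Step 6: max=340634687/108000000, min=3265463129/1036800000, spread=23149331/5184000000
Step 7: max=196106654263/62208000000, min=20414931889/6480000000, spread=616540643/311040000000
Step 8: max=1225512453983/388800000000, min=11761372008761/3732480000000, spread=17737747379/18662400000000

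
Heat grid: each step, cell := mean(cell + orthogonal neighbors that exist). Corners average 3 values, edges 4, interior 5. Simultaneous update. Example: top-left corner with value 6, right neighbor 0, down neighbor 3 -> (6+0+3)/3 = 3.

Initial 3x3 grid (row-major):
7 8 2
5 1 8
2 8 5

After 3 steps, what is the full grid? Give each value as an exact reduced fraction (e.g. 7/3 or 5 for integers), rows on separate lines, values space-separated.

Answer: 2321/432 7217/1440 131/24
13699/2880 6443/1200 601/120
725/144 24/5 65/12

Derivation:
After step 1:
  20/3 9/2 6
  15/4 6 4
  5 4 7
After step 2:
  179/36 139/24 29/6
  257/48 89/20 23/4
  17/4 11/2 5
After step 3:
  2321/432 7217/1440 131/24
  13699/2880 6443/1200 601/120
  725/144 24/5 65/12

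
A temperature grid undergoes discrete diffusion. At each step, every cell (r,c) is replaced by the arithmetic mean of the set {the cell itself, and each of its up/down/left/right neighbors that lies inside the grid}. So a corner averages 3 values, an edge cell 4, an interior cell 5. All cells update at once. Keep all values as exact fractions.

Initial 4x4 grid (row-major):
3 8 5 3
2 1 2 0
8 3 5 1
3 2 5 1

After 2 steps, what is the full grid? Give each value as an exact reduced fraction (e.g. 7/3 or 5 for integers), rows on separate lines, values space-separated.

Answer: 145/36 977/240 841/240 26/9
451/120 347/100 3 511/240
469/120 349/100 73/25 527/240
139/36 439/120 361/120 22/9

Derivation:
After step 1:
  13/3 17/4 9/2 8/3
  7/2 16/5 13/5 3/2
  4 19/5 16/5 7/4
  13/3 13/4 13/4 7/3
After step 2:
  145/36 977/240 841/240 26/9
  451/120 347/100 3 511/240
  469/120 349/100 73/25 527/240
  139/36 439/120 361/120 22/9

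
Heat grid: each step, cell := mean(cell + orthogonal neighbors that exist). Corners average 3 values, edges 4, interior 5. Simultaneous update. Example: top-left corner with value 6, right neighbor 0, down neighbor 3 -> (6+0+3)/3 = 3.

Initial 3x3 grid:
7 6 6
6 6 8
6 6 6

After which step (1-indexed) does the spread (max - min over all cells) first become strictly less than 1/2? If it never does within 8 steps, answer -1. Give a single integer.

Step 1: max=20/3, min=6, spread=2/3
Step 2: max=787/120, min=73/12, spread=19/40
  -> spread < 1/2 first at step 2
Step 3: max=13999/2160, min=4463/720, spread=61/216
Step 4: max=832313/129600, min=268921/43200, spread=511/2592
Step 5: max=49804111/7776000, min=16242287/2592000, spread=4309/31104
Step 6: max=2976711017/466560000, min=977114089/155520000, spread=36295/373248
Step 7: max=178264858399/27993600000, min=58784592383/9331200000, spread=305773/4478976
Step 8: max=10677205692953/1679616000000, min=3532235741401/559872000000, spread=2575951/53747712

Answer: 2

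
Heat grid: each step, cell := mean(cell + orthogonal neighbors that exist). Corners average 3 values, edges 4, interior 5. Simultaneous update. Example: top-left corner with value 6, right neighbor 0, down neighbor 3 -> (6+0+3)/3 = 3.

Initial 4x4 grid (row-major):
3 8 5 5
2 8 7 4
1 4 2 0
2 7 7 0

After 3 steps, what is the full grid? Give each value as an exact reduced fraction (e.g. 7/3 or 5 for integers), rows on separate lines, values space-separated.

After step 1:
  13/3 6 25/4 14/3
  7/2 29/5 26/5 4
  9/4 22/5 4 3/2
  10/3 5 4 7/3
After step 2:
  83/18 1343/240 1327/240 179/36
  953/240 249/50 101/20 461/120
  809/240 429/100 191/50 71/24
  127/36 251/60 23/6 47/18
After step 3:
  638/135 37289/7200 7613/1440 10327/2160
  30479/7200 3583/750 5573/1200 757/180
  27287/7200 24773/6000 11971/3000 2977/900
  7979/2160 14251/3600 13003/3600 677/216

Answer: 638/135 37289/7200 7613/1440 10327/2160
30479/7200 3583/750 5573/1200 757/180
27287/7200 24773/6000 11971/3000 2977/900
7979/2160 14251/3600 13003/3600 677/216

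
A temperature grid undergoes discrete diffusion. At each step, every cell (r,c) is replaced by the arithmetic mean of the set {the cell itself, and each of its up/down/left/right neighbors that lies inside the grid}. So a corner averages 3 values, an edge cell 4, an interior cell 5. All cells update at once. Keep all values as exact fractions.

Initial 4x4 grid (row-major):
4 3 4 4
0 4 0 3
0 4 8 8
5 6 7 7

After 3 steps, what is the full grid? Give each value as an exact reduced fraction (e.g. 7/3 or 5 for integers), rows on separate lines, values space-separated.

Answer: 5507/2160 10957/3600 11897/3600 8143/2160
20159/7200 18857/6000 24181/6000 30859/7200
4691/1440 4997/1200 6001/1200 40571/7200
8659/2160 3457/720 21433/3600 13679/2160

Derivation:
After step 1:
  7/3 15/4 11/4 11/3
  2 11/5 19/5 15/4
  9/4 22/5 27/5 13/2
  11/3 11/2 7 22/3
After step 2:
  97/36 331/120 419/120 61/18
  527/240 323/100 179/50 1063/240
  739/240 79/20 271/50 1379/240
  137/36 617/120 757/120 125/18
After step 3:
  5507/2160 10957/3600 11897/3600 8143/2160
  20159/7200 18857/6000 24181/6000 30859/7200
  4691/1440 4997/1200 6001/1200 40571/7200
  8659/2160 3457/720 21433/3600 13679/2160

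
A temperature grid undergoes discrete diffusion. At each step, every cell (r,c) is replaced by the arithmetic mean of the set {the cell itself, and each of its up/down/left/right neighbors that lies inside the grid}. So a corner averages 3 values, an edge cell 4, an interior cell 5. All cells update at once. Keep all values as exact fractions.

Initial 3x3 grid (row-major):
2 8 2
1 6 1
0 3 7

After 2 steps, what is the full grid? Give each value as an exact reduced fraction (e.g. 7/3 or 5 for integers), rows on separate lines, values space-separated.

Answer: 125/36 469/120 73/18
221/80 371/100 227/60
91/36 16/5 35/9

Derivation:
After step 1:
  11/3 9/2 11/3
  9/4 19/5 4
  4/3 4 11/3
After step 2:
  125/36 469/120 73/18
  221/80 371/100 227/60
  91/36 16/5 35/9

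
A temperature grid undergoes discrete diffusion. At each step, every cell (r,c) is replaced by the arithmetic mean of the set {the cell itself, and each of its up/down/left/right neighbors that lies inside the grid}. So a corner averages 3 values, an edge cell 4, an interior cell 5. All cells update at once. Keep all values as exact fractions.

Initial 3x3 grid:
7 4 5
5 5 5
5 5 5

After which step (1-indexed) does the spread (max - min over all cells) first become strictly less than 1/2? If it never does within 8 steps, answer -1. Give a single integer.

Step 1: max=11/2, min=14/3, spread=5/6
Step 2: max=193/36, min=73/15, spread=89/180
  -> spread < 1/2 first at step 2
Step 3: max=37433/7200, min=889/180, spread=1873/7200
Step 4: max=669181/129600, min=268597/54000, spread=122741/648000
Step 5: max=132686897/25920000, min=359879/72000, spread=3130457/25920000
Step 6: max=2381987029/466560000, min=244032637/48600000, spread=196368569/2332800000
Step 7: max=142457270063/27993600000, min=11735099849/2332800000, spread=523543/8957952
Step 8: max=8535364378861/1679616000000, min=117589568413/23328000000, spread=4410589/107495424

Answer: 2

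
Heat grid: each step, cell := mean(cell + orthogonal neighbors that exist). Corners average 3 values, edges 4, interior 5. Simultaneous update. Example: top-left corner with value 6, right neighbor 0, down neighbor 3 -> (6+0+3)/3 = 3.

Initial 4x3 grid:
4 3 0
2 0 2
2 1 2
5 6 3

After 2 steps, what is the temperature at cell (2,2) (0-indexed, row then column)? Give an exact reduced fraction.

Step 1: cell (2,2) = 2
Step 2: cell (2,2) = 133/60
Full grid after step 2:
  9/4 481/240 53/36
  91/40 171/100 47/30
  331/120 241/100 133/60
  127/36 279/80 113/36

Answer: 133/60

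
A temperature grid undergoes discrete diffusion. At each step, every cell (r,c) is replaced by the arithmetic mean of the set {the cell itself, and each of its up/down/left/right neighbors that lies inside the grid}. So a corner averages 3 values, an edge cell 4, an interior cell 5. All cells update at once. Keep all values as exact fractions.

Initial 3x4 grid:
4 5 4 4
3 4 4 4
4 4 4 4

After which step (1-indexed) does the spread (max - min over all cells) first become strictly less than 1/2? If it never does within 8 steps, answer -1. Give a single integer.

Answer: 2

Derivation:
Step 1: max=17/4, min=11/3, spread=7/12
Step 2: max=33/8, min=137/36, spread=23/72
  -> spread < 1/2 first at step 2
Step 3: max=983/240, min=1667/432, spread=32/135
Step 4: max=8783/2160, min=20225/5184, spread=4271/25920
Step 5: max=262793/64800, min=6108287/1555200, spread=39749/311040
Step 6: max=7866041/1944000, min=368172853/93312000, spread=1879423/18662400
Step 7: max=235475117/58320000, min=22161676607/5598720000, spread=3551477/44789760
Step 8: max=28207218131/6998400000, min=1332785674813/335923200000, spread=846431819/13436928000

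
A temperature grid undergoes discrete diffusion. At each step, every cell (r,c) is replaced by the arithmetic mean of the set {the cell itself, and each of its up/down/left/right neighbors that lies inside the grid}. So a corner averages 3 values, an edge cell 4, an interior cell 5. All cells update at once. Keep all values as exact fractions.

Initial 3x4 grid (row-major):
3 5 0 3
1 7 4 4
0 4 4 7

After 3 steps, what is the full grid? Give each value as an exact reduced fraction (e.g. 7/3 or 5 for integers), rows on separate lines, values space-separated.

After step 1:
  3 15/4 3 7/3
  11/4 21/5 19/5 9/2
  5/3 15/4 19/4 5
After step 2:
  19/6 279/80 773/240 59/18
  697/240 73/20 81/20 469/120
  49/18 431/120 173/40 19/4
After step 3:
  1147/360 541/160 5053/1440 7493/2160
  8959/2880 1061/300 4597/1200 1151/288
  6637/2160 643/180 1003/240 779/180

Answer: 1147/360 541/160 5053/1440 7493/2160
8959/2880 1061/300 4597/1200 1151/288
6637/2160 643/180 1003/240 779/180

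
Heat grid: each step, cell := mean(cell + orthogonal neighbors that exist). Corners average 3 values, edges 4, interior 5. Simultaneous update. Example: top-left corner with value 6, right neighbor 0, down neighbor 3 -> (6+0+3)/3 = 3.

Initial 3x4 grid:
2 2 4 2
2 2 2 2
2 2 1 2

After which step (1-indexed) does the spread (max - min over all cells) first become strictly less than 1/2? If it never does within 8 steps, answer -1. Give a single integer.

Step 1: max=8/3, min=5/3, spread=1
Step 2: max=37/15, min=65/36, spread=119/180
Step 3: max=629/270, min=6851/3600, spread=4607/10800
  -> spread < 1/2 first at step 3
Step 4: max=242897/108000, min=70429/36000, spread=3161/10800
Step 5: max=2143157/972000, min=644549/324000, spread=20951/97200
Step 6: max=63274559/29160000, min=4894007/2430000, spread=181859/1166400
Step 7: max=3760224481/1749600000, min=591890651/291600000, spread=8355223/69984000
Step 8: max=223871498129/104976000000, min=2234960599/1093500000, spread=14904449/167961600

Answer: 3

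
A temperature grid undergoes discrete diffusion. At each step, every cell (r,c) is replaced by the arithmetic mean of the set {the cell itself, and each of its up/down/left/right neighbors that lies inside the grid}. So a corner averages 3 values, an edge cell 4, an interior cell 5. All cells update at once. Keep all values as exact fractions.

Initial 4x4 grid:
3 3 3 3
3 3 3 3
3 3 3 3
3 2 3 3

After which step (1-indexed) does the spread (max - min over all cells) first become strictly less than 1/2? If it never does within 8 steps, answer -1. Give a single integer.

Step 1: max=3, min=8/3, spread=1/3
  -> spread < 1/2 first at step 1
Step 2: max=3, min=329/120, spread=31/120
Step 3: max=3, min=3029/1080, spread=211/1080
Step 4: max=3, min=307157/108000, spread=16843/108000
Step 5: max=26921/9000, min=2777357/972000, spread=130111/972000
Step 6: max=1612841/540000, min=83837633/29160000, spread=3255781/29160000
Step 7: max=1608893/540000, min=2524046309/874800000, spread=82360351/874800000
Step 8: max=289093559/97200000, min=75980683109/26244000000, spread=2074577821/26244000000

Answer: 1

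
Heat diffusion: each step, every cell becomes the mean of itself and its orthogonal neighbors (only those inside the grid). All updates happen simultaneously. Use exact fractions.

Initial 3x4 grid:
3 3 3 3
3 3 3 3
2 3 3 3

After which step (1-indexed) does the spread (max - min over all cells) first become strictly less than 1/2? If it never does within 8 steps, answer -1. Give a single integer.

Answer: 1

Derivation:
Step 1: max=3, min=8/3, spread=1/3
  -> spread < 1/2 first at step 1
Step 2: max=3, min=49/18, spread=5/18
Step 3: max=3, min=607/216, spread=41/216
Step 4: max=3, min=73543/25920, spread=4217/25920
Step 5: max=21521/7200, min=4456451/1555200, spread=38417/311040
Step 6: max=429403/144000, min=268735789/93312000, spread=1903471/18662400
Step 7: max=12844241/4320000, min=16195170911/5598720000, spread=18038617/223948800
Step 8: max=1153473241/388800000, min=974501417149/335923200000, spread=883978523/13436928000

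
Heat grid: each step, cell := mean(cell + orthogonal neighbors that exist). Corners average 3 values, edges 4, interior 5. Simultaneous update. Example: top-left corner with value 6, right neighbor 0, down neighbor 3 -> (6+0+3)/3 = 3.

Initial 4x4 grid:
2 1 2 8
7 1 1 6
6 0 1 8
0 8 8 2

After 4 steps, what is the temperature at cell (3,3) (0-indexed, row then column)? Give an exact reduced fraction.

Answer: 1309/288

Derivation:
Step 1: cell (3,3) = 6
Step 2: cell (3,3) = 5
Step 3: cell (3,3) = 1159/240
Step 4: cell (3,3) = 1309/288
Full grid after step 4:
  188129/64800 16073/5400 11408/3375 126559/32400
  134239/43200 563111/180000 322711/90000 437341/108000
  759907/216000 160513/45000 3131/800 157891/36000
  15493/4050 850477/216000 307207/72000 1309/288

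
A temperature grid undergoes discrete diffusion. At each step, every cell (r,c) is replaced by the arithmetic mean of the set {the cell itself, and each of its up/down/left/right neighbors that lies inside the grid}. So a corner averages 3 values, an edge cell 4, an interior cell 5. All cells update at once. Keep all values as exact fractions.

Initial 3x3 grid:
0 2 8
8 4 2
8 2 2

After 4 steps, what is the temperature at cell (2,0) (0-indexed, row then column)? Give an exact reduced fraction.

Step 1: cell (2,0) = 6
Step 2: cell (2,0) = 5
Step 3: cell (2,0) = 803/180
Step 4: cell (2,0) = 46391/10800
Full grid after step 4:
  264071/64800 1658857/432000 26669/7200
  902741/216000 713009/180000 22031/6000
  46391/10800 143561/36000 10129/2700

Answer: 46391/10800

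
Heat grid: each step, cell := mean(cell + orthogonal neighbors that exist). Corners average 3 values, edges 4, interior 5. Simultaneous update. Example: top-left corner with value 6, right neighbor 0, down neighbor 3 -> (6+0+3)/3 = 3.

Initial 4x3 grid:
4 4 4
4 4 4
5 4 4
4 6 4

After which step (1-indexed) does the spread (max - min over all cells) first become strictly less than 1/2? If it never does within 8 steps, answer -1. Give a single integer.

Answer: 4

Derivation:
Step 1: max=5, min=4, spread=1
Step 2: max=563/120, min=4, spread=83/120
Step 3: max=23/5, min=4, spread=3/5
Step 4: max=96907/21600, min=36553/9000, spread=45899/108000
  -> spread < 1/2 first at step 4
Step 5: max=5776483/1296000, min=48971/12000, spread=97523/259200
Step 6: max=114317239/25920000, min=69499/16875, spread=302671/1036800
Step 7: max=20462601503/4665600000, min=134123837/32400000, spread=45950759/186624000
Step 8: max=1220757693677/279936000000, min=2697397661/648000000, spread=443855233/2239488000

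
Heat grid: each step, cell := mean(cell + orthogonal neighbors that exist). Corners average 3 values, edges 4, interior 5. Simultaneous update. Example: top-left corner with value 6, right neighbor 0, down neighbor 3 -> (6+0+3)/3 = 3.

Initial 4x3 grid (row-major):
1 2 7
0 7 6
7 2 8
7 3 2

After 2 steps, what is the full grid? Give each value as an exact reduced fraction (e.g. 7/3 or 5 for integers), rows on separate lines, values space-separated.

Answer: 3 273/80 65/12
243/80 119/25 199/40
1129/240 104/25 637/120
79/18 189/40 37/9

Derivation:
After step 1:
  1 17/4 5
  15/4 17/5 7
  4 27/5 9/2
  17/3 7/2 13/3
After step 2:
  3 273/80 65/12
  243/80 119/25 199/40
  1129/240 104/25 637/120
  79/18 189/40 37/9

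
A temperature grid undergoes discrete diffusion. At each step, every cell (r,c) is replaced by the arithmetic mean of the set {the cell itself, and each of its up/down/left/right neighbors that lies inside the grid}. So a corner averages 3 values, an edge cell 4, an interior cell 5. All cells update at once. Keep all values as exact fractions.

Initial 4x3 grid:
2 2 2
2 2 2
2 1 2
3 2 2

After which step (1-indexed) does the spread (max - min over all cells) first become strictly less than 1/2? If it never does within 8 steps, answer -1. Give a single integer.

Answer: 2

Derivation:
Step 1: max=7/3, min=7/4, spread=7/12
Step 2: max=19/9, min=187/100, spread=217/900
  -> spread < 1/2 first at step 2
Step 3: max=278/135, min=4537/2400, spread=3647/21600
Step 4: max=32579/16200, min=15351/8000, spread=59729/648000
Step 5: max=1940431/972000, min=4175003/2160000, spread=1233593/19440000
Step 6: max=57782377/29160000, min=10461973/5400000, spread=3219307/72900000
Step 7: max=6912251011/3499200000, min=1510595183/777600000, spread=1833163/55987200
Step 8: max=413555585549/209952000000, min=90778929997/46656000000, spread=80806409/3359232000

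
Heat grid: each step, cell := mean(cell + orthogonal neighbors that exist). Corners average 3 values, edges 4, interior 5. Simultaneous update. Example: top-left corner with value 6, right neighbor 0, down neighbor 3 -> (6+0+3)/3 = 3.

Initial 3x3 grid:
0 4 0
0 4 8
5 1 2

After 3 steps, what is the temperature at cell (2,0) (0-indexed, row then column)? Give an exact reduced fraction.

Step 1: cell (2,0) = 2
Step 2: cell (2,0) = 29/12
Step 3: cell (2,0) = 1843/720
Full grid after step 3:
  4889/2160 9487/3600 1139/360
  33673/14400 5767/2000 23449/7200
  1843/720 10487/3600 3617/1080

Answer: 1843/720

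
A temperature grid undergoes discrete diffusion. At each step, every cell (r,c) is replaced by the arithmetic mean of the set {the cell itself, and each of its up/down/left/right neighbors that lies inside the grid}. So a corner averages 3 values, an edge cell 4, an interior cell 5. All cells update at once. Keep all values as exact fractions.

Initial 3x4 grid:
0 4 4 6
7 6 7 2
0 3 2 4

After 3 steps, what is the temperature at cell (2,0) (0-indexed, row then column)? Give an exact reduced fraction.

Step 1: cell (2,0) = 10/3
Step 2: cell (2,0) = 28/9
Step 3: cell (2,0) = 1961/540
Full grid after step 3:
  2131/540 28771/7200 10847/2400 1537/360
  17179/4800 8311/2000 24103/6000 61547/14400
  1961/540 25571/7200 28441/7200 4001/1080

Answer: 1961/540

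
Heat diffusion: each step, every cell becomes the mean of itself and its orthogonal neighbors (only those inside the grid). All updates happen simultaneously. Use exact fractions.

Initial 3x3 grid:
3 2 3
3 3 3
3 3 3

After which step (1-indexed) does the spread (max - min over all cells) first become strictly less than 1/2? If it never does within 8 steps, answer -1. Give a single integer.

Answer: 1

Derivation:
Step 1: max=3, min=8/3, spread=1/3
  -> spread < 1/2 first at step 1
Step 2: max=3, min=653/240, spread=67/240
Step 3: max=593/200, min=6043/2160, spread=1807/10800
Step 4: max=15839/5400, min=2434037/864000, spread=33401/288000
Step 5: max=1576609/540000, min=22098067/7776000, spread=3025513/38880000
Step 6: max=83644051/28800000, min=8866273133/3110400000, spread=53531/995328
Step 7: max=22536883949/7776000000, min=533839074151/186624000000, spread=450953/11943936
Step 8: max=2698351389481/933120000000, min=32083416439397/11197440000000, spread=3799043/143327232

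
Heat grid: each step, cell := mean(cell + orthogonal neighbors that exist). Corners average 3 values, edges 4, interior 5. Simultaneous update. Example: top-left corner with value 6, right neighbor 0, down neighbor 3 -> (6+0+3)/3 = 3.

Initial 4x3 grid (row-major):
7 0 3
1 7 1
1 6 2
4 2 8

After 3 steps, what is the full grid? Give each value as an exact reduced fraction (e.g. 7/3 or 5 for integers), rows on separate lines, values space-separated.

After step 1:
  8/3 17/4 4/3
  4 3 13/4
  3 18/5 17/4
  7/3 5 4
After step 2:
  131/36 45/16 53/18
  19/6 181/50 71/24
  97/30 377/100 151/40
  31/9 56/15 53/12
After step 3:
  1385/432 15619/4800 1255/432
  12293/3600 6531/2000 748/225
  12253/3600 10879/3000 373/100
  937/270 3457/900 159/40

Answer: 1385/432 15619/4800 1255/432
12293/3600 6531/2000 748/225
12253/3600 10879/3000 373/100
937/270 3457/900 159/40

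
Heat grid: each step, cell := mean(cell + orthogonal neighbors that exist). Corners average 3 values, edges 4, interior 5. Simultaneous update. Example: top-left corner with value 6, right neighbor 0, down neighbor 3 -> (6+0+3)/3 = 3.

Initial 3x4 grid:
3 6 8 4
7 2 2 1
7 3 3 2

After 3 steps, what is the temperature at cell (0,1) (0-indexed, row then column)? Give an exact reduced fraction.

Step 1: cell (0,1) = 19/4
Step 2: cell (0,1) = 229/48
Step 3: cell (0,1) = 32627/7200
Full grid after step 3:
  1055/216 32627/7200 29417/7200 2003/540
  22433/4800 8467/2000 21131/6000 44809/14400
  491/108 28177/7200 7489/2400 967/360

Answer: 32627/7200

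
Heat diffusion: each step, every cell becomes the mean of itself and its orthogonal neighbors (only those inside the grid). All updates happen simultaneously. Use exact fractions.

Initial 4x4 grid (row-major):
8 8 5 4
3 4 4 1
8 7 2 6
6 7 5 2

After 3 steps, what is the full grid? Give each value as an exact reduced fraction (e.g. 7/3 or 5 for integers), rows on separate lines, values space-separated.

After step 1:
  19/3 25/4 21/4 10/3
  23/4 26/5 16/5 15/4
  6 28/5 24/5 11/4
  7 25/4 4 13/3
After step 2:
  55/9 691/120 541/120 37/9
  1397/240 26/5 111/25 391/120
  487/80 557/100 407/100 469/120
  77/12 457/80 1163/240 133/36
After step 3:
  12737/2160 971/180 2117/450 1069/270
  8359/1440 32147/6000 6443/1500 7073/1800
  4779/800 666/125 27401/6000 6719/1800
  1093/180 4509/800 32981/7200 8963/2160

Answer: 12737/2160 971/180 2117/450 1069/270
8359/1440 32147/6000 6443/1500 7073/1800
4779/800 666/125 27401/6000 6719/1800
1093/180 4509/800 32981/7200 8963/2160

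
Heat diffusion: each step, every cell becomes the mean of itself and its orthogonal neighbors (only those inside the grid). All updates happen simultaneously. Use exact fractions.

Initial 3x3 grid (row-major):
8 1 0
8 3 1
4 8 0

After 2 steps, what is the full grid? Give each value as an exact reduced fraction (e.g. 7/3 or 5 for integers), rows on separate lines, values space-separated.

After step 1:
  17/3 3 2/3
  23/4 21/5 1
  20/3 15/4 3
After step 2:
  173/36 203/60 14/9
  1337/240 177/50 133/60
  97/18 1057/240 31/12

Answer: 173/36 203/60 14/9
1337/240 177/50 133/60
97/18 1057/240 31/12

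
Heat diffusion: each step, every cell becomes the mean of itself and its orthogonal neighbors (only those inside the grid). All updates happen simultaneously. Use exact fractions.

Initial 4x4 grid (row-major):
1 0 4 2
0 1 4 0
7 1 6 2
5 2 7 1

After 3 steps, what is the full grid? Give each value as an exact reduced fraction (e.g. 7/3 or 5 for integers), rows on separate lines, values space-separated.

After step 1:
  1/3 3/2 5/2 2
  9/4 6/5 3 2
  13/4 17/5 4 9/4
  14/3 15/4 4 10/3
After step 2:
  49/36 83/60 9/4 13/6
  211/120 227/100 127/50 37/16
  407/120 78/25 333/100 139/48
  35/9 949/240 181/48 115/36
After step 3:
  1621/1080 3269/1800 417/200 323/144
  7903/3600 6643/3000 5081/2000 1983/800
  10943/3600 19279/6000 4697/1500 21119/7200
  8089/2160 26521/7200 25649/7200 355/108

Answer: 1621/1080 3269/1800 417/200 323/144
7903/3600 6643/3000 5081/2000 1983/800
10943/3600 19279/6000 4697/1500 21119/7200
8089/2160 26521/7200 25649/7200 355/108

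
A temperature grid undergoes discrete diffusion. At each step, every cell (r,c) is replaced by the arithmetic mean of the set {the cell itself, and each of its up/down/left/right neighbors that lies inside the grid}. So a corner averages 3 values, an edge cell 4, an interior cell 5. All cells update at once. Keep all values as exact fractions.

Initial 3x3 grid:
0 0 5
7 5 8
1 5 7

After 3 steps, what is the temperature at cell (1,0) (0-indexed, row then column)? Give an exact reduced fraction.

Step 1: cell (1,0) = 13/4
Step 2: cell (1,0) = 179/48
Step 3: cell (1,0) = 10621/2880
Full grid after step 3:
  1435/432 5363/1440 1939/432
  10621/2880 2671/600 4807/960
  1855/432 2311/480 2375/432

Answer: 10621/2880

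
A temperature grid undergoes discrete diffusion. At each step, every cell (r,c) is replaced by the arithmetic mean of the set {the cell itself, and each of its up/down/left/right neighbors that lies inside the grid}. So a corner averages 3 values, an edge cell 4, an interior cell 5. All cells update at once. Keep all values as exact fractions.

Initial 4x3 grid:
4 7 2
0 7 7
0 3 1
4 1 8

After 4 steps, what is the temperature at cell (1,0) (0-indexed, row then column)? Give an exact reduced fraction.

Step 1: cell (1,0) = 11/4
Step 2: cell (1,0) = 389/120
Step 3: cell (1,0) = 5863/1800
Step 4: cell (1,0) = 379157/108000
Full grid after step 4:
  61963/16200 153179/36000 144451/32400
  379157/108000 114497/30000 230891/54000
  318737/108000 2164/625 202931/54000
  92441/32400 74651/24000 29029/8100

Answer: 379157/108000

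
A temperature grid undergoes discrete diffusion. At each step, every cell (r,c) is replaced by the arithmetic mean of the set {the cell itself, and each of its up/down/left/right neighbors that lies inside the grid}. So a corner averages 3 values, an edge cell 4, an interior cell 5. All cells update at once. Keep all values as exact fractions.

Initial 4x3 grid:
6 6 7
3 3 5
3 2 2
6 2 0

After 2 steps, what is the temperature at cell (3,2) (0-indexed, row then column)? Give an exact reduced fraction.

Step 1: cell (3,2) = 4/3
Step 2: cell (3,2) = 73/36
Full grid after step 2:
  19/4 203/40 21/4
  321/80 197/50 163/40
  799/240 289/100 307/120
  29/9 99/40 73/36

Answer: 73/36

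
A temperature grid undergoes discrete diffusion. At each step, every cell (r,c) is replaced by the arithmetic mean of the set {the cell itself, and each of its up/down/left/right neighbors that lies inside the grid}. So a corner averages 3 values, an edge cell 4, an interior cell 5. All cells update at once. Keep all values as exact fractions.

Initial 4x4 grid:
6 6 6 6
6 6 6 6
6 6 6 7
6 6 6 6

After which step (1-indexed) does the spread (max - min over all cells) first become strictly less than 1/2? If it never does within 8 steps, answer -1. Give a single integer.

Answer: 1

Derivation:
Step 1: max=19/3, min=6, spread=1/3
  -> spread < 1/2 first at step 1
Step 2: max=751/120, min=6, spread=31/120
Step 3: max=6691/1080, min=6, spread=211/1080
Step 4: max=664843/108000, min=6, spread=16843/108000
Step 5: max=5970643/972000, min=54079/9000, spread=130111/972000
Step 6: max=178602367/29160000, min=3247159/540000, spread=3255781/29160000
Step 7: max=5349153691/874800000, min=3251107/540000, spread=82360351/874800000
Step 8: max=160215316891/26244000000, min=585706441/97200000, spread=2074577821/26244000000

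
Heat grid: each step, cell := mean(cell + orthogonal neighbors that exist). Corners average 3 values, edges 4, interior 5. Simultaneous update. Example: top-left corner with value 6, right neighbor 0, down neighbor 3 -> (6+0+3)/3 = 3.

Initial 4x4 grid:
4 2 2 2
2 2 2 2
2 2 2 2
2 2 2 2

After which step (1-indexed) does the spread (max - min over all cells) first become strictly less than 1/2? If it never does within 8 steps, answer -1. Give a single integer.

Step 1: max=8/3, min=2, spread=2/3
Step 2: max=23/9, min=2, spread=5/9
Step 3: max=257/108, min=2, spread=41/108
  -> spread < 1/2 first at step 3
Step 4: max=7523/3240, min=2, spread=1043/3240
Step 5: max=219953/97200, min=2, spread=25553/97200
Step 6: max=6503459/2916000, min=18079/9000, spread=645863/2916000
Step 7: max=192601691/87480000, min=120971/60000, spread=16225973/87480000
Step 8: max=5726277983/2624400000, min=54701/27000, spread=409340783/2624400000

Answer: 3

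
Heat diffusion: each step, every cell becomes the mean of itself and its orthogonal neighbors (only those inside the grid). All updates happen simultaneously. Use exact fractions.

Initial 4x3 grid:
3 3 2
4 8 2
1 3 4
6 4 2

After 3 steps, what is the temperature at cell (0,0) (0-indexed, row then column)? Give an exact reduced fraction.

Step 1: cell (0,0) = 10/3
Step 2: cell (0,0) = 34/9
Step 3: cell (0,0) = 785/216
Full grid after step 3:
  785/216 527/144 1459/432
  275/72 4319/1200 1025/288
  2653/720 93/25 4921/1440
  1601/432 3409/960 755/216

Answer: 785/216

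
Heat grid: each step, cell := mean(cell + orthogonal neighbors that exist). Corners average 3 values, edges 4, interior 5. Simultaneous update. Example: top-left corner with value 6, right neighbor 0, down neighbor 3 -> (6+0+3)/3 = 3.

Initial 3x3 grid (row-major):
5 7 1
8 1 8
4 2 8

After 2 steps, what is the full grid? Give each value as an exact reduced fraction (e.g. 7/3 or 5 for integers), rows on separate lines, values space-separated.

Answer: 44/9 207/40 40/9
631/120 429/100 631/120
155/36 1177/240 19/4

Derivation:
After step 1:
  20/3 7/2 16/3
  9/2 26/5 9/2
  14/3 15/4 6
After step 2:
  44/9 207/40 40/9
  631/120 429/100 631/120
  155/36 1177/240 19/4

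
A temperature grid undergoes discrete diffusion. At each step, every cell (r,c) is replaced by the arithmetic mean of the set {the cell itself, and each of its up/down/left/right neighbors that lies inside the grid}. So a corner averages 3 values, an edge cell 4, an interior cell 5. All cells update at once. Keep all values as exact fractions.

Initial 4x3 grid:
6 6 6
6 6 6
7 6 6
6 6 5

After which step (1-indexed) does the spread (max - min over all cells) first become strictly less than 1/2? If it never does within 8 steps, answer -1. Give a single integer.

Step 1: max=19/3, min=17/3, spread=2/3
Step 2: max=751/120, min=103/18, spread=193/360
Step 3: max=7367/1200, min=6341/1080, spread=2893/10800
  -> spread < 1/2 first at step 3
Step 4: max=329741/54000, min=765179/129600, spread=130997/648000
Step 5: max=13137031/2160000, min=46263511/7776000, spread=5149003/38880000
Step 6: max=117876461/19440000, min=2783791889/466560000, spread=1809727/18662400
Step 7: max=11768234809/1944000000, min=167509046251/27993600000, spread=9767674993/139968000000
Step 8: max=105806352929/17496000000, min=10065617055809/1679616000000, spread=734342603/13436928000

Answer: 3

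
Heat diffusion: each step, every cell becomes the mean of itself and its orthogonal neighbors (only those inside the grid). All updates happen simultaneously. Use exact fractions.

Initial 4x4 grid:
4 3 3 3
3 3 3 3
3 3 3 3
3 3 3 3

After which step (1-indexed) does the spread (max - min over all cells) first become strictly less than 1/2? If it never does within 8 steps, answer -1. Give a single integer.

Step 1: max=10/3, min=3, spread=1/3
  -> spread < 1/2 first at step 1
Step 2: max=59/18, min=3, spread=5/18
Step 3: max=689/216, min=3, spread=41/216
Step 4: max=20483/6480, min=3, spread=1043/6480
Step 5: max=608753/194400, min=3, spread=25553/194400
Step 6: max=18167459/5832000, min=54079/18000, spread=645863/5832000
Step 7: max=542521691/174960000, min=360971/120000, spread=16225973/174960000
Step 8: max=16223877983/5248800000, min=162701/54000, spread=409340783/5248800000

Answer: 1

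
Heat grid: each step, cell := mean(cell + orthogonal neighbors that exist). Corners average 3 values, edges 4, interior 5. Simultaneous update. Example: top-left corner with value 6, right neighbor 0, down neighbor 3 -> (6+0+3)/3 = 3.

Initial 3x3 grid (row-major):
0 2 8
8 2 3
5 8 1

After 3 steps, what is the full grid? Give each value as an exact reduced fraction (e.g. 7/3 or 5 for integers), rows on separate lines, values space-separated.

Answer: 8531/2160 13103/3600 4153/1080
60187/14400 25519/6000 27581/7200
1159/240 871/200 1541/360

Derivation:
After step 1:
  10/3 3 13/3
  15/4 23/5 7/2
  7 4 4
After step 2:
  121/36 229/60 65/18
  1121/240 377/100 493/120
  59/12 49/10 23/6
After step 3:
  8531/2160 13103/3600 4153/1080
  60187/14400 25519/6000 27581/7200
  1159/240 871/200 1541/360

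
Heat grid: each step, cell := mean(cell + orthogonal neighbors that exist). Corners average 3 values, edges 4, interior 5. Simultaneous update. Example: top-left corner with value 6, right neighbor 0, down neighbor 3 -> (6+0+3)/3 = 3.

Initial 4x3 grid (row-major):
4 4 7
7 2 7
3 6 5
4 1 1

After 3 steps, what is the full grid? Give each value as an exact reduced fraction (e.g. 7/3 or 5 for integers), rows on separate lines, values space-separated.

Answer: 3439/720 22939/4800 3739/720
5221/1200 9561/2000 941/200
14753/3600 481/125 7589/1800
1831/540 4211/1200 913/270

Derivation:
After step 1:
  5 17/4 6
  4 26/5 21/4
  5 17/5 19/4
  8/3 3 7/3
After step 2:
  53/12 409/80 31/6
  24/5 221/50 53/10
  113/30 427/100 59/15
  32/9 57/20 121/36
After step 3:
  3439/720 22939/4800 3739/720
  5221/1200 9561/2000 941/200
  14753/3600 481/125 7589/1800
  1831/540 4211/1200 913/270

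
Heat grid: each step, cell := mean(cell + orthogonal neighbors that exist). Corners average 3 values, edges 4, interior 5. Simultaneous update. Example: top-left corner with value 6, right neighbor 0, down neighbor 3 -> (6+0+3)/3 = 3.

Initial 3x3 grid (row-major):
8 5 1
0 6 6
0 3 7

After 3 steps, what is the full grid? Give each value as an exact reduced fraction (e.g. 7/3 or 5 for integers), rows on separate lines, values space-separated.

After step 1:
  13/3 5 4
  7/2 4 5
  1 4 16/3
After step 2:
  77/18 13/3 14/3
  77/24 43/10 55/12
  17/6 43/12 43/9
After step 3:
  851/216 791/180 163/36
  5263/1440 2401/600 3299/720
  77/24 2789/720 233/54

Answer: 851/216 791/180 163/36
5263/1440 2401/600 3299/720
77/24 2789/720 233/54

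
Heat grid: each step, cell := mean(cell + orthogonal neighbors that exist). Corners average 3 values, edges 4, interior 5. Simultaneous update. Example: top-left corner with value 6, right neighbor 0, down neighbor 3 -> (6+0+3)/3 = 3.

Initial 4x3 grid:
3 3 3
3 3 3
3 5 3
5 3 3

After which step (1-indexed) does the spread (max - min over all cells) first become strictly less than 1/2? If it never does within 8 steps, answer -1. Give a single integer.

Answer: 5

Derivation:
Step 1: max=4, min=3, spread=1
Step 2: max=35/9, min=3, spread=8/9
Step 3: max=13109/3600, min=613/200, spread=83/144
Step 4: max=117569/32400, min=11191/3600, spread=337/648
Step 5: max=6892021/1944000, min=759551/240000, spread=7396579/19440000
  -> spread < 1/2 first at step 5
Step 6: max=410222039/116640000, min=20663273/6480000, spread=61253/186624
Step 7: max=24344741401/6998400000, min=1252678057/388800000, spread=14372291/55987200
Step 8: max=1451446572059/419904000000, min=75619492163/23328000000, spread=144473141/671846400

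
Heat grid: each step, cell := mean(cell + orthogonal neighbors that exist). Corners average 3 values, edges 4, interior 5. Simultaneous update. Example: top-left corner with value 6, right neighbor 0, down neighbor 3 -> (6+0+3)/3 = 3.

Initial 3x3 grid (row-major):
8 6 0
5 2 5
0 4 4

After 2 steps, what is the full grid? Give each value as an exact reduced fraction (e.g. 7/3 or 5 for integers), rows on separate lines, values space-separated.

Answer: 169/36 23/5 125/36
1049/240 87/25 303/80
37/12 427/120 115/36

Derivation:
After step 1:
  19/3 4 11/3
  15/4 22/5 11/4
  3 5/2 13/3
After step 2:
  169/36 23/5 125/36
  1049/240 87/25 303/80
  37/12 427/120 115/36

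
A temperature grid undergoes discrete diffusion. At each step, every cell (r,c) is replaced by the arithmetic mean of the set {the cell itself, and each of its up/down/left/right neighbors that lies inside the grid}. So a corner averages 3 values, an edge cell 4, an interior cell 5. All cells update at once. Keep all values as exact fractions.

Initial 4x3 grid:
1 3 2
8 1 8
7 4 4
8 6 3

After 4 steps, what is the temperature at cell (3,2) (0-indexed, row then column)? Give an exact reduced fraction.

Answer: 640879/129600

Derivation:
Step 1: cell (3,2) = 13/3
Step 2: cell (3,2) = 43/9
Step 3: cell (3,2) = 10319/2160
Step 4: cell (3,2) = 640879/129600
Full grid after step 4:
  57361/14400 3401141/864000 487249/129600
  165149/36000 1521619/360000 454447/108000
  184409/36000 1786669/360000 491977/108000
  79831/14400 4474931/864000 640879/129600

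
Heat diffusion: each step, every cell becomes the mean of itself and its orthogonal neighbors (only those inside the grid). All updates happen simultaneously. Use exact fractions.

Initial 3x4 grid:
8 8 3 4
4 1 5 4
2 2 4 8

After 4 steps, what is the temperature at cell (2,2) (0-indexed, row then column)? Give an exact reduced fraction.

Step 1: cell (2,2) = 19/4
Step 2: cell (2,2) = 59/15
Step 3: cell (2,2) = 15247/3600
Step 4: cell (2,2) = 441589/108000
Full grid after step 4:
  579593/129600 246547/54000 30029/6750 593483/129600
  3581657/864000 1468423/360000 525391/120000 141921/32000
  475193/129600 416969/108000 441589/108000 578083/129600

Answer: 441589/108000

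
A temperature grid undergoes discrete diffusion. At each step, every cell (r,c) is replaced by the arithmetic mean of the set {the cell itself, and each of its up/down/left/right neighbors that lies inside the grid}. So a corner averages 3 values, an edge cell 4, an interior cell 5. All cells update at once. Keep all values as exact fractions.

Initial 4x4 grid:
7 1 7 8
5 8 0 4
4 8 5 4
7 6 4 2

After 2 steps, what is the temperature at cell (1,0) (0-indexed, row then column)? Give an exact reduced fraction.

Step 1: cell (1,0) = 6
Step 2: cell (1,0) = 311/60
Full grid after step 2:
  193/36 1109/240 1253/240 43/9
  311/60 543/100 107/25 1133/240
  179/30 541/100 116/25 917/240
  215/36 671/120 541/120 34/9

Answer: 311/60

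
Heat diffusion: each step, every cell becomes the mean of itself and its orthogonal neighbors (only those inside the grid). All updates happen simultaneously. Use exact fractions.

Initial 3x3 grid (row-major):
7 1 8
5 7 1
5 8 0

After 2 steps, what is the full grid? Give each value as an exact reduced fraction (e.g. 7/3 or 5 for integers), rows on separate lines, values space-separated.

Answer: 193/36 1069/240 157/36
311/60 503/100 221/60
17/3 23/5 4

Derivation:
After step 1:
  13/3 23/4 10/3
  6 22/5 4
  6 5 3
After step 2:
  193/36 1069/240 157/36
  311/60 503/100 221/60
  17/3 23/5 4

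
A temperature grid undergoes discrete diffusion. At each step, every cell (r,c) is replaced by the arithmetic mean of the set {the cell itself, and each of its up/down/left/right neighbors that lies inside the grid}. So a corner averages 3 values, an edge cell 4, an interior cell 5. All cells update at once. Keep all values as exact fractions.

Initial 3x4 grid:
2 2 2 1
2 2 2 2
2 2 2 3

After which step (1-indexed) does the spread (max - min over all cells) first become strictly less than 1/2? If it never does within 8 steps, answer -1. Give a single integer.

Answer: 2

Derivation:
Step 1: max=7/3, min=5/3, spread=2/3
Step 2: max=79/36, min=65/36, spread=7/18
  -> spread < 1/2 first at step 2
Step 3: max=913/432, min=815/432, spread=49/216
Step 4: max=5369/2592, min=4999/2592, spread=185/1296
Step 5: max=31819/15552, min=30389/15552, spread=715/7776
Step 6: max=63179/31104, min=61237/31104, spread=971/15552
Step 7: max=94327/46656, min=92297/46656, spread=1015/23328
Step 8: max=4513201/2239488, min=4444751/2239488, spread=34225/1119744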